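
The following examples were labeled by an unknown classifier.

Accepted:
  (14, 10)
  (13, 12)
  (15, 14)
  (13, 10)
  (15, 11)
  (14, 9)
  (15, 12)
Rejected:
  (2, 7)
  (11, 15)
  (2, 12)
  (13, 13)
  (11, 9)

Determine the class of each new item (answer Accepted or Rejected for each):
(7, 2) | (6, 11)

Rejected, Rejected

Rule: first > second AND sum ≥ 23. This holds for each 'Accepted' example and fails for each 'Rejected' one.
(7, 2) → 7 > 2, 7+2 = 9 → Rejected.
(6, 11) → 6 < 11, 6+11 = 17 → Rejected.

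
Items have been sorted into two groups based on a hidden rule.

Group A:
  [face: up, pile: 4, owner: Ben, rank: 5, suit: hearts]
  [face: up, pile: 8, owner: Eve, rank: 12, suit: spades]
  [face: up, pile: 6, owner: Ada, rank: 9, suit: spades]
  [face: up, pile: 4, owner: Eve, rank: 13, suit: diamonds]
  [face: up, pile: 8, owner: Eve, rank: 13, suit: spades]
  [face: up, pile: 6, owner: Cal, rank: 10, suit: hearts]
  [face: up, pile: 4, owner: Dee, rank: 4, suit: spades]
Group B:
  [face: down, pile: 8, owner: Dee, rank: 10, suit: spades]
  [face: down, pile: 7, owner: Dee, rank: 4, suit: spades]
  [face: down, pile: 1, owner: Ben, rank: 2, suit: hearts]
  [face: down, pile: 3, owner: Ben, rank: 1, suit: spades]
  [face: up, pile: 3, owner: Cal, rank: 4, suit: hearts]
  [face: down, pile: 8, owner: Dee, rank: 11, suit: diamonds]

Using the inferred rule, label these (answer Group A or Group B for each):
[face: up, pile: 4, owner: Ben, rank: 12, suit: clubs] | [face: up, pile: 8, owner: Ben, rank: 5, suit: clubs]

Group A, Group A

Rule: face is up AND pile ≥ 4. This holds for each 'Group A' example and fails for each 'Group B' one.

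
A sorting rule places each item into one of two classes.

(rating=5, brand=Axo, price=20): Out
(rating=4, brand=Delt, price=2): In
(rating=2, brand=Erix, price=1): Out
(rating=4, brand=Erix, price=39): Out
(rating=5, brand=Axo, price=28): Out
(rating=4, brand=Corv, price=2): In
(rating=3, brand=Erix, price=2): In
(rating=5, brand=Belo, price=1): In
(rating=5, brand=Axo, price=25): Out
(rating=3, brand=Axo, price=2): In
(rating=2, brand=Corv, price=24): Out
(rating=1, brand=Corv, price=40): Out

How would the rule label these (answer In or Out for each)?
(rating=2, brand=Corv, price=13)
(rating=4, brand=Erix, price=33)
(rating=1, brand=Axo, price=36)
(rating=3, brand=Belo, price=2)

Out, Out, Out, In

'In' ⟺ rating ≥ 3 AND price ≤ 2.
(rating=2, brand=Corv, price=13): Out (rating = 2, price = 13). (rating=4, brand=Erix, price=33): Out (rating = 4, price = 33). (rating=1, brand=Axo, price=36): Out (rating = 1, price = 36). (rating=3, brand=Belo, price=2): In (rating = 3, price = 2).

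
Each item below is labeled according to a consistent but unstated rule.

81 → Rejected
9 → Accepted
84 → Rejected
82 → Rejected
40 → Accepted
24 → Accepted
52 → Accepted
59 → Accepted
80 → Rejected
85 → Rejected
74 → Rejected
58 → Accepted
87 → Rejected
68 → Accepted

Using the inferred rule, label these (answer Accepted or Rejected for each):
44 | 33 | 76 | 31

The rule appears to be: at most 68.
44 → 44 ≤ 68 → Accepted. 33 → 33 ≤ 68 → Accepted. 76 → 76 > 68 → Rejected. 31 → 31 ≤ 68 → Accepted.

Accepted, Accepted, Rejected, Accepted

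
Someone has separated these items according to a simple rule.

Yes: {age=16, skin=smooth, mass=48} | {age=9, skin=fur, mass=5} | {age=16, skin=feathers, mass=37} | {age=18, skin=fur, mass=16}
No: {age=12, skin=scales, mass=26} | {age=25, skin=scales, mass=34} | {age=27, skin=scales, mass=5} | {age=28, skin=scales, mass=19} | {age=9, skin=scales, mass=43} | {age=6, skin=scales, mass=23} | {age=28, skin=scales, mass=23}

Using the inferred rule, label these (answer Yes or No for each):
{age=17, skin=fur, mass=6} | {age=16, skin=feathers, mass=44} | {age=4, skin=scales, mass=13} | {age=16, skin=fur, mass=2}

Yes, Yes, No, Yes

The common property of the 'Yes' items is: skin is not scales. No 'No' item has it.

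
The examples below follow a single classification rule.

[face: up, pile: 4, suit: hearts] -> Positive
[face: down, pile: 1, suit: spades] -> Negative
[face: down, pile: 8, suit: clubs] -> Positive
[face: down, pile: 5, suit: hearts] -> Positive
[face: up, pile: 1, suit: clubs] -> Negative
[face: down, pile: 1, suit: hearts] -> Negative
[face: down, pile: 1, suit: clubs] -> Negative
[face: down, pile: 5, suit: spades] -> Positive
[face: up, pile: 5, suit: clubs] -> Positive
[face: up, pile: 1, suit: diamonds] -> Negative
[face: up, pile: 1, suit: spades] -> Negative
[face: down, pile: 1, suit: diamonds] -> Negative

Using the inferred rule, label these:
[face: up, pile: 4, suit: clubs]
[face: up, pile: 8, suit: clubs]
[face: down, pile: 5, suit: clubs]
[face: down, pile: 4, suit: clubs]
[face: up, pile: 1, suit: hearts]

Rule: pile ≥ 4. This holds for each 'Positive' example and fails for each 'Negative' one.
Positive: [face: up, pile: 4, suit: clubs], since pile = 4.
Positive: [face: up, pile: 8, suit: clubs], since pile = 8.
Positive: [face: down, pile: 5, suit: clubs], since pile = 5.
Positive: [face: down, pile: 4, suit: clubs], since pile = 4.
Negative: [face: up, pile: 1, suit: hearts], since pile = 1.

Positive, Positive, Positive, Positive, Negative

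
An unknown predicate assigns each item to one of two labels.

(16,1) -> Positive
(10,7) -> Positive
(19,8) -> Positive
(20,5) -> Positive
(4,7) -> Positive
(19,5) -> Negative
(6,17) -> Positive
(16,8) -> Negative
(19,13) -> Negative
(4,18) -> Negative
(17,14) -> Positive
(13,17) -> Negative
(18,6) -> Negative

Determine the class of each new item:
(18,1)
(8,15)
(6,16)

Rule: sum is odd. This holds for each 'Positive' example and fails for each 'Negative' one.
(18,1): 18+1 = 19 — fits, so Positive.
(8,15): 8+15 = 23 — fits, so Positive.
(6,16): 6+16 = 22 — does not fit, so Negative.

Positive, Positive, Negative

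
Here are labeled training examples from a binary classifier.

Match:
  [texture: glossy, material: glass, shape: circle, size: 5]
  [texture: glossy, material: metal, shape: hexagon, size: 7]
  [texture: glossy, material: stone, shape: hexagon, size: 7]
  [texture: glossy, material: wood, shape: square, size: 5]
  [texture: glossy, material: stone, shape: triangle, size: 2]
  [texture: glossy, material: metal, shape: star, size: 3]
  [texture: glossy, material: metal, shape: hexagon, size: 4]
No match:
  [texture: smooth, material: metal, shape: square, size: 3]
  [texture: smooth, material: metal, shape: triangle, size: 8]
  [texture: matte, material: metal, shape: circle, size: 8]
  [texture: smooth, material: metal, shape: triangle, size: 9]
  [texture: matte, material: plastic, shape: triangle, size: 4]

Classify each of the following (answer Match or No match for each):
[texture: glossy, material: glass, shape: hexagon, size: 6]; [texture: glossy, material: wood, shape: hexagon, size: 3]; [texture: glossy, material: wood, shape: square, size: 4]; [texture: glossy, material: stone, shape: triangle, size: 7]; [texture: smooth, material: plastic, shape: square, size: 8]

Match, Match, Match, Match, No match

The rule appears to be: texture is glossy.
[texture: glossy, material: glass, shape: hexagon, size: 6]: texture is glossy — meets the rule, so Match. [texture: glossy, material: wood, shape: hexagon, size: 3]: texture is glossy — meets the rule, so Match. [texture: glossy, material: wood, shape: square, size: 4]: texture is glossy — meets the rule, so Match. [texture: glossy, material: stone, shape: triangle, size: 7]: texture is glossy — meets the rule, so Match. [texture: smooth, material: plastic, shape: square, size: 8]: texture is smooth — does not fit, so No match.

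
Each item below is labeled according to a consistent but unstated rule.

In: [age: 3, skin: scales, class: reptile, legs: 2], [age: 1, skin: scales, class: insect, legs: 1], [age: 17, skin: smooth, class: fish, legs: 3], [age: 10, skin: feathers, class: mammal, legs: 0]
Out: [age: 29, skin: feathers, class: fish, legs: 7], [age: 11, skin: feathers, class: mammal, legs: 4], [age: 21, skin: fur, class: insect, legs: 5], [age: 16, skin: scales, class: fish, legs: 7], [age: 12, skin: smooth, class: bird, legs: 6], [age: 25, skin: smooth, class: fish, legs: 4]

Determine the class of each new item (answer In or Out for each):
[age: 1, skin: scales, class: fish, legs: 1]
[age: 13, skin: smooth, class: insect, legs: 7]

In, Out

A rule that fits every label: legs ≤ 3 — true of each 'In' example, false of each 'Out' one.
In: [age: 1, skin: scales, class: fish, legs: 1], since legs = 1.
Out: [age: 13, skin: smooth, class: insect, legs: 7], since legs = 7.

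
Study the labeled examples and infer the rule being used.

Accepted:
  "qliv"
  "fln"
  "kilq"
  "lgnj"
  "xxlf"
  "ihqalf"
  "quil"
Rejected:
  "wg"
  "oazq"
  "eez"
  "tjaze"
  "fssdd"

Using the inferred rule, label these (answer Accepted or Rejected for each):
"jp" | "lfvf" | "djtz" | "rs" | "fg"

One predicate separates the groups cleanly: contains 'l'.
"jp" → no 'l' → Rejected.
"lfvf" → has 'l' → Accepted.
"djtz" → no 'l' → Rejected.
"rs" → no 'l' → Rejected.
"fg" → no 'l' → Rejected.

Rejected, Accepted, Rejected, Rejected, Rejected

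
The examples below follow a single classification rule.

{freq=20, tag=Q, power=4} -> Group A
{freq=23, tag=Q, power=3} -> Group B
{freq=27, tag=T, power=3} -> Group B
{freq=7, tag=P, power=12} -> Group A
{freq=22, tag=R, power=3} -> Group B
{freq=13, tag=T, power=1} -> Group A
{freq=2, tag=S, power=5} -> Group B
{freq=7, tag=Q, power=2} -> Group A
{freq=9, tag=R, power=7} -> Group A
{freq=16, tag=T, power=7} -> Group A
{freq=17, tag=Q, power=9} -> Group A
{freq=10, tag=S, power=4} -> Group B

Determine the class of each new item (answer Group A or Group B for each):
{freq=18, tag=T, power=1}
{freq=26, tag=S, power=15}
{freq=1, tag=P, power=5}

Group A, Group B, Group A

All 'Group A' examples share one property — tag is not S AND freq ≤ 20 — and every 'Group B' example lacks it.
{freq=18, tag=T, power=1}: tag is T, freq = 18, meets the rule → Group A.
{freq=26, tag=S, power=15}: tag is S, freq = 26, does not satisfy this → Group B.
{freq=1, tag=P, power=5}: tag is P, freq = 1, meets the rule → Group A.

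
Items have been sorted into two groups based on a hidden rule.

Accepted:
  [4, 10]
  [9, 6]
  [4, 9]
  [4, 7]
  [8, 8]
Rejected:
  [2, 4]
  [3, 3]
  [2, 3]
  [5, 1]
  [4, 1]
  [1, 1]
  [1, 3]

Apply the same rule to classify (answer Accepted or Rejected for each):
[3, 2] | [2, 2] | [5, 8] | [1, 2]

Rejected, Rejected, Accepted, Rejected

One predicate separates the groups cleanly: sum ≥ 11.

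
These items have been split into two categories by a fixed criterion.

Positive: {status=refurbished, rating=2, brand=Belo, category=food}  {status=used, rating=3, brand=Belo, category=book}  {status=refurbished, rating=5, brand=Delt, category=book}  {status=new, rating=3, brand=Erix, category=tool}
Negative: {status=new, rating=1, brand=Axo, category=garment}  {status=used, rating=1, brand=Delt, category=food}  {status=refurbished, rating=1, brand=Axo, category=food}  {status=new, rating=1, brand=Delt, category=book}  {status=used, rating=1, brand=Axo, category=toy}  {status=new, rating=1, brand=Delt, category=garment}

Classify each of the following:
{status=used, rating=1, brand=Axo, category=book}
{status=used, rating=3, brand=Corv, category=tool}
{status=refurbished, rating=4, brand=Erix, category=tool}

Negative, Positive, Positive

The common property of the 'Positive' items is: rating ≥ 2. No 'Negative' item has it.
Negative: {status=used, rating=1, brand=Axo, category=book}, since rating = 1.
Positive: {status=used, rating=3, brand=Corv, category=tool}, since rating = 3.
Positive: {status=refurbished, rating=4, brand=Erix, category=tool}, since rating = 4.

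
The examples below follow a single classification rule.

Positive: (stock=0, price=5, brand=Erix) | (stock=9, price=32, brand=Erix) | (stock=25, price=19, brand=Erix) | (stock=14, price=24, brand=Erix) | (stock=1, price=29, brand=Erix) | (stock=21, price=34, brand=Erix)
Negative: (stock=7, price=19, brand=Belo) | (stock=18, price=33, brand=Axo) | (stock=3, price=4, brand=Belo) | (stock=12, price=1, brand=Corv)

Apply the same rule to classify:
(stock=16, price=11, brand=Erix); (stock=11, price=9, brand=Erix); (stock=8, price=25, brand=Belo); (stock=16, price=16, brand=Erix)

Positive, Positive, Negative, Positive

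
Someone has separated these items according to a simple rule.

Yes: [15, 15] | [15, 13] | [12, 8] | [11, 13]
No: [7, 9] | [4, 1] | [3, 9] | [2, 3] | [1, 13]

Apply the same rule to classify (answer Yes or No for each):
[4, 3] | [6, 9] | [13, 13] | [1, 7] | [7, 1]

No, No, Yes, No, No

The classifier is using: sum ≥ 20.
[4, 3]: 4+3 = 7, does not satisfy this → No.
[6, 9]: 6+9 = 15, does not satisfy this → No.
[13, 13]: 13+13 = 26, matches → Yes.
[1, 7]: 1+7 = 8, does not satisfy this → No.
[7, 1]: 7+1 = 8, does not satisfy this → No.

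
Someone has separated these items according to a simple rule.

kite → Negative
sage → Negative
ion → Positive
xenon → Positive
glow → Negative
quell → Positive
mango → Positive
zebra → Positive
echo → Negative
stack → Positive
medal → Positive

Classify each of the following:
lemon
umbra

Positive, Positive

Checking candidate rules against both groups, what survives is: odd length.
lemon: length 5 — satisfies this, so Positive.
umbra: length 5 — satisfies this, so Positive.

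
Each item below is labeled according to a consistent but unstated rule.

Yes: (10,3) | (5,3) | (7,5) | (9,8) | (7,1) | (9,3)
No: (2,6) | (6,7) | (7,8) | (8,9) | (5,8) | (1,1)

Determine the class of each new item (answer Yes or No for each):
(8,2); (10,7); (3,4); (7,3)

Yes, Yes, No, Yes

The common property of the 'Yes' items is: first > second. No 'No' item has it.
(8,2): 8 > 2, checks out → Yes.
(10,7): 10 > 7, checks out → Yes.
(3,4): 3 < 4, does not pass → No.
(7,3): 7 > 3, checks out → Yes.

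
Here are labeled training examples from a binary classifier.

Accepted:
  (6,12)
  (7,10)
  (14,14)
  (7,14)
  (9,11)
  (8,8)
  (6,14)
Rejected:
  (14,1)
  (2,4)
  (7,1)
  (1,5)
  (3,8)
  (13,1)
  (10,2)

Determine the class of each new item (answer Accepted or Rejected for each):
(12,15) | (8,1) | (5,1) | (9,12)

Accepted, Rejected, Rejected, Accepted

All 'Accepted' examples share one property — sum ≥ 16 — and every 'Rejected' example lacks it.
(12,15): 12+15 = 27 — matches, so Accepted. (8,1): 8+1 = 9 — doesn't qualify, so Rejected. (5,1): 5+1 = 6 — doesn't qualify, so Rejected. (9,12): 9+12 = 21 — matches, so Accepted.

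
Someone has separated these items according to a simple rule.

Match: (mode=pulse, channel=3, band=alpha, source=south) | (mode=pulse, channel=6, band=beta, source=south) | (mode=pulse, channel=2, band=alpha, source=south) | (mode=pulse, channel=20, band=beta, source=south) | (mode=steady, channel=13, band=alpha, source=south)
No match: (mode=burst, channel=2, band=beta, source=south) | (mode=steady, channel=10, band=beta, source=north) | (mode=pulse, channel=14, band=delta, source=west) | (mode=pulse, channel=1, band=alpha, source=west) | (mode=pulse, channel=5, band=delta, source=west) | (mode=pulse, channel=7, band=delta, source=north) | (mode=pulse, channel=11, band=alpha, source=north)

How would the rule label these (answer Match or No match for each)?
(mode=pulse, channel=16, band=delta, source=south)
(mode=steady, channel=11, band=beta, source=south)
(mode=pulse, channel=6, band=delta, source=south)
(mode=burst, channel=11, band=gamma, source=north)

Rule: mode is not burst AND source is south. This holds for each 'Match' example and fails for each 'No match' one.
(mode=pulse, channel=16, band=delta, source=south) → mode is pulse, source is south → Match.
(mode=steady, channel=11, band=beta, source=south) → mode is steady, source is south → Match.
(mode=pulse, channel=6, band=delta, source=south) → mode is pulse, source is south → Match.
(mode=burst, channel=11, band=gamma, source=north) → mode is burst, source is north → No match.

Match, Match, Match, No match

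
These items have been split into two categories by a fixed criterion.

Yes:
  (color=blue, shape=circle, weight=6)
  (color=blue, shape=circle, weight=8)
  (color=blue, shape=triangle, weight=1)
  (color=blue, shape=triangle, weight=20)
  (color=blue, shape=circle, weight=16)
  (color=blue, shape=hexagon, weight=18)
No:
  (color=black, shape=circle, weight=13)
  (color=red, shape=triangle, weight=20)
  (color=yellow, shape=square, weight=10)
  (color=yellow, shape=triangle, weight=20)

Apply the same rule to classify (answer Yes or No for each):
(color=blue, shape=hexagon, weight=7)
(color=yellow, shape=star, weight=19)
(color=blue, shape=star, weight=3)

Yes, No, Yes

Looking at the examples, the only property every 'Yes' case has and every 'No' case lacks is: color is blue.
(color=blue, shape=hexagon, weight=7): color is blue, matches → Yes.
(color=yellow, shape=star, weight=19): color is yellow, lacks this property → No.
(color=blue, shape=star, weight=3): color is blue, matches → Yes.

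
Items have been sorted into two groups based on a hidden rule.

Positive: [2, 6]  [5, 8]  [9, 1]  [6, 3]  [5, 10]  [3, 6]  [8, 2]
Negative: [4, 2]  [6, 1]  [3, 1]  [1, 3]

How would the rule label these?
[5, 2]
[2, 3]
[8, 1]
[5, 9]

The rule appears to be: sum ≥ 8.
[5, 2]: Negative (5+2 = 7).
[2, 3]: Negative (2+3 = 5).
[8, 1]: Positive (8+1 = 9).
[5, 9]: Positive (5+9 = 14).

Negative, Negative, Positive, Positive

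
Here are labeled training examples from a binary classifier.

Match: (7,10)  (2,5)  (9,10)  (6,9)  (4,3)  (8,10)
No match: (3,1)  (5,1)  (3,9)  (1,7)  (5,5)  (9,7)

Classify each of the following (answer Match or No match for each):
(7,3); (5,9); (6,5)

Checking candidate rules against both groups, what survives is: product is even.
(7,3): 7·3 = 21 — fails this test, so No match. (5,9): 5·9 = 45 — fails this test, so No match. (6,5): 6·5 = 30 — satisfies this, so Match.

No match, No match, Match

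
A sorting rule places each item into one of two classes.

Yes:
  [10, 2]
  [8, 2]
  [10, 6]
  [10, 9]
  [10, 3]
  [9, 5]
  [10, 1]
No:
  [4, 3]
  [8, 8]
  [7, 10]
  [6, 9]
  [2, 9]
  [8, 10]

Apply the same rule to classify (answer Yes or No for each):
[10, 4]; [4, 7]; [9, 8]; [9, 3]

The classifier is using: first > second AND sum ≥ 10.
[10, 4] → 10 > 4, 10+4 = 14 → Yes. [4, 7] → 4 < 7, 4+7 = 11 → No. [9, 8] → 9 > 8, 9+8 = 17 → Yes. [9, 3] → 9 > 3, 9+3 = 12 → Yes.

Yes, No, Yes, Yes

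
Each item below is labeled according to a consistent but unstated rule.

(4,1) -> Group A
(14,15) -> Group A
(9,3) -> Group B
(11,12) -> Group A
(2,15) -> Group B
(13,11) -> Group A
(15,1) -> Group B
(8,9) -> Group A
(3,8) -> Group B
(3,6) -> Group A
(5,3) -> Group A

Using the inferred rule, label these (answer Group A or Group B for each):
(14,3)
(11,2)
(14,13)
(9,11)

One predicate separates the groups cleanly: |first − second| ≤ 3.

Group B, Group B, Group A, Group A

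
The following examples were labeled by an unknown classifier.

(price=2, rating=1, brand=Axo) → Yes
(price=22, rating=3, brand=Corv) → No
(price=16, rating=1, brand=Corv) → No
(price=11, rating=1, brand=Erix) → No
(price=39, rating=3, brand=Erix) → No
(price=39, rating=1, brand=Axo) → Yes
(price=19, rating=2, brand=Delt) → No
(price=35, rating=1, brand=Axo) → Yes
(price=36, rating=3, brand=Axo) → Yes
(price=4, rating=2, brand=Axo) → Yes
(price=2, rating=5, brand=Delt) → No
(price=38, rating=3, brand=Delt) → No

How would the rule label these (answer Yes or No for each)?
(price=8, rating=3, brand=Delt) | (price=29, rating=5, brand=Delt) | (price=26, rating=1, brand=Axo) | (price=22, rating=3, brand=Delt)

The pattern is that an item is 'Yes' exactly when: brand is Axo.
(price=8, rating=3, brand=Delt) → brand is Delt → No. (price=29, rating=5, brand=Delt) → brand is Delt → No. (price=26, rating=1, brand=Axo) → brand is Axo → Yes. (price=22, rating=3, brand=Delt) → brand is Delt → No.

No, No, Yes, No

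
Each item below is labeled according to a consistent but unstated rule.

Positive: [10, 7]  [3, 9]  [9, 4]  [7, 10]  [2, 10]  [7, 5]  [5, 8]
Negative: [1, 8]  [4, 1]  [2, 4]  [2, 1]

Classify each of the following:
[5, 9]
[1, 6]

Positive, Negative

'Positive' ⟺ sum ≥ 12.
[5, 9]: 5+9 = 14 — meets the rule, so Positive. [1, 6]: 1+6 = 7 — fails this test, so Negative.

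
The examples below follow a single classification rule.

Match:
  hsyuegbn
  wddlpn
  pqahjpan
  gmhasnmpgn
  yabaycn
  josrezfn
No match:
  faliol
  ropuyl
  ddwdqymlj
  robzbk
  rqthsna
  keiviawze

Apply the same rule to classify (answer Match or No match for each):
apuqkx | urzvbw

The common property of the 'Match' items is: ends with 'n'. No 'No match' item has it.
apuqkx → ends with 'x' → No match.
urzvbw → ends with 'w' → No match.

No match, No match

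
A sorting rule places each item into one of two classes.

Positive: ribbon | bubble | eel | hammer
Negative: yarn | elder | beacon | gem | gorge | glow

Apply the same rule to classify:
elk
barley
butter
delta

Negative, Negative, Positive, Negative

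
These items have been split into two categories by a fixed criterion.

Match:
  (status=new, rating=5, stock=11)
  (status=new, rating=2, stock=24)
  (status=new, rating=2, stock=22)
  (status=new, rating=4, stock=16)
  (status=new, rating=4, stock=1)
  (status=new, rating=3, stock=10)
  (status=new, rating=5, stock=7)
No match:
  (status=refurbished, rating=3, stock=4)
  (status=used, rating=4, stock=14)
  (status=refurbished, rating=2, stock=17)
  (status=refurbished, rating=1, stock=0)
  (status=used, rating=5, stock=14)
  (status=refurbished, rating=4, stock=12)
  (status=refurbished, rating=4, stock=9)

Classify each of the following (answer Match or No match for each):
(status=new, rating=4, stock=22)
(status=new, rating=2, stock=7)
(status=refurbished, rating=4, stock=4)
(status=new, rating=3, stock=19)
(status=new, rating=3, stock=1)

The classifier is using: status is new.
(status=new, rating=4, stock=22) — status is new, hence Match. (status=new, rating=2, stock=7) — status is new, hence Match. (status=refurbished, rating=4, stock=4) — status is refurbished, hence No match. (status=new, rating=3, stock=19) — status is new, hence Match. (status=new, rating=3, stock=1) — status is new, hence Match.

Match, Match, No match, Match, Match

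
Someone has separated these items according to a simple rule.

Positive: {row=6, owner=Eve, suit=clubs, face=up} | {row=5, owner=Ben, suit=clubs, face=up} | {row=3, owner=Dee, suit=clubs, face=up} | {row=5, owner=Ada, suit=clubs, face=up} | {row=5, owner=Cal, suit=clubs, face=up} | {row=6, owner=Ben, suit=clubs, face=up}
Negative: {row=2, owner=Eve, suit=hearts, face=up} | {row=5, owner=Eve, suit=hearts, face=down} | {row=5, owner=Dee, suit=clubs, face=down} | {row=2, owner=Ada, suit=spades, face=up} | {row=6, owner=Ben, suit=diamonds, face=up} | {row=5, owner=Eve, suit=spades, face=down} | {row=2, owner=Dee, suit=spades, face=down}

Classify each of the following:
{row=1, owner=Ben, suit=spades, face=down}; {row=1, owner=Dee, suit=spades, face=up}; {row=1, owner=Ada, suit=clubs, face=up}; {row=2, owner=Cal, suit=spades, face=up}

All 'Positive' examples share one property — face is up AND suit is clubs — and every 'Negative' example lacks it.
{row=1, owner=Ben, suit=spades, face=down} → face is down, suit is spades → Negative.
{row=1, owner=Dee, suit=spades, face=up} → face is up, suit is spades → Negative.
{row=1, owner=Ada, suit=clubs, face=up} → face is up, suit is clubs → Positive.
{row=2, owner=Cal, suit=spades, face=up} → face is up, suit is spades → Negative.

Negative, Negative, Positive, Negative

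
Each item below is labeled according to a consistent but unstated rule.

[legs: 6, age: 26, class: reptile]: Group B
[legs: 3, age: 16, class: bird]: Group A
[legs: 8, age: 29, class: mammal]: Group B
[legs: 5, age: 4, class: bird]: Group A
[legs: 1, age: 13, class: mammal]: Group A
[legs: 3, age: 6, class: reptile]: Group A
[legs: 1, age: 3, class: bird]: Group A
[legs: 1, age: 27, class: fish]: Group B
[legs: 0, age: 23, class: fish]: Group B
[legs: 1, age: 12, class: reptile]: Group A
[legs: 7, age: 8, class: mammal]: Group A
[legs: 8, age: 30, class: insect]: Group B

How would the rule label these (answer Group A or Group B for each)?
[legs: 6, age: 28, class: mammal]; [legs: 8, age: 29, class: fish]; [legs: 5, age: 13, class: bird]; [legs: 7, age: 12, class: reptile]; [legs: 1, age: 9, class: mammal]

Group B, Group B, Group A, Group A, Group A

All 'Group A' examples share one property — age ≤ 16 — and every 'Group B' example lacks it.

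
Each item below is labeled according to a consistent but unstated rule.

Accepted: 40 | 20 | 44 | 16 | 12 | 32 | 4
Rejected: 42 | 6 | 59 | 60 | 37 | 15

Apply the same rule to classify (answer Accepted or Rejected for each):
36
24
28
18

A rule that fits every label: multiple of 4 AND at most 44 — true of each 'Accepted' example, false of each 'Rejected' one.
Accepted: 36, since 36 = 4·9, 36 ≤ 44. Accepted: 24, since 24 = 4·6, 24 ≤ 44. Accepted: 28, since 28 = 4·7, 28 ≤ 44. Rejected: 18, since 18 = 4·4 + 2, 18 ≤ 44.

Accepted, Accepted, Accepted, Rejected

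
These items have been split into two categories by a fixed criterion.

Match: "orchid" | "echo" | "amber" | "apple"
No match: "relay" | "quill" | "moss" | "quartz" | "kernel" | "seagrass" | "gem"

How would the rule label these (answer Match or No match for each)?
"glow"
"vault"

No match, No match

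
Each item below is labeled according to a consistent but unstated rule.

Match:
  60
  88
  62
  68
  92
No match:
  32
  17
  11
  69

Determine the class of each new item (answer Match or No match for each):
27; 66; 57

No match, Match, No match

The distinguishing property — even AND at least 60 — holds for all the 'Match' cases and none of the 'No match' cases.
27: 27 is odd, 27 < 60, lacks this property → No match.
66: 66 is even, 66 ≥ 60, checks out → Match.
57: 57 is odd, 57 < 60, lacks this property → No match.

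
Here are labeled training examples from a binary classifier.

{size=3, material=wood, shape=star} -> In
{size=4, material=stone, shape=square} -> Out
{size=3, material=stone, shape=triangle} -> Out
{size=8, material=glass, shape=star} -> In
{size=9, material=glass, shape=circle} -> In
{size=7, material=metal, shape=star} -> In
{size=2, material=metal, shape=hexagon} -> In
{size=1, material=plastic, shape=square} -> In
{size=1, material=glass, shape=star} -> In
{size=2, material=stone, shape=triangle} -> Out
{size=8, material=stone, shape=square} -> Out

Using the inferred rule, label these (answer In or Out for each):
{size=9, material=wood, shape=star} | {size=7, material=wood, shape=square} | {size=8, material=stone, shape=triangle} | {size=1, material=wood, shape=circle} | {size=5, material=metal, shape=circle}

The simplest hypothesis consistent with all the labels is: material is not stone.
{size=9, material=wood, shape=star}: In (material is wood). {size=7, material=wood, shape=square}: In (material is wood). {size=8, material=stone, shape=triangle}: Out (material is stone). {size=1, material=wood, shape=circle}: In (material is wood). {size=5, material=metal, shape=circle}: In (material is metal).

In, In, Out, In, In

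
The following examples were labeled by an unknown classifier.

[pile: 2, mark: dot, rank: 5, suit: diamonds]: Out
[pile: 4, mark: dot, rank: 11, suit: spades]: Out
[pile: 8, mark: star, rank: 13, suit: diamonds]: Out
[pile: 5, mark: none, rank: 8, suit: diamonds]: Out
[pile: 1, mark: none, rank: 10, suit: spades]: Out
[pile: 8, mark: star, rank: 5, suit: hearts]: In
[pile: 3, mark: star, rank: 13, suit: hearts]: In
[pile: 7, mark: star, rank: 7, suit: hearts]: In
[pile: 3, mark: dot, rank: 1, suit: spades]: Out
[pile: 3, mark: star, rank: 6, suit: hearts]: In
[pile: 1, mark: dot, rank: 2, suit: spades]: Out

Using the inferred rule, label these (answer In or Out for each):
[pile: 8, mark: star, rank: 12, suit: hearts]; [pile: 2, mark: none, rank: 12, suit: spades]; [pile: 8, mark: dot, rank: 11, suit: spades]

One predicate separates the groups cleanly: suit is hearts.
In: [pile: 8, mark: star, rank: 12, suit: hearts], since suit is hearts. Out: [pile: 2, mark: none, rank: 12, suit: spades], since suit is spades. Out: [pile: 8, mark: dot, rank: 11, suit: spades], since suit is spades.

In, Out, Out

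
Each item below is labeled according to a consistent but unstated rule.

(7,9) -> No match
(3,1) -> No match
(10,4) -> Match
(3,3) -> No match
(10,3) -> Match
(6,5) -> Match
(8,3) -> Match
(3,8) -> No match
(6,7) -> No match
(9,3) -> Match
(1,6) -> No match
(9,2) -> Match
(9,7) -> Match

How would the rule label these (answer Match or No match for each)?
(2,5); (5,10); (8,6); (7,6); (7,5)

No match, No match, Match, Match, Match

Every 'Match' example satisfies: first > second AND sum ≥ 6. None of the 'No match' examples do.
(2,5) — 2 < 5, 2+5 = 7, hence No match. (5,10) — 5 < 10, 5+10 = 15, hence No match. (8,6) — 8 > 6, 8+6 = 14, hence Match. (7,6) — 7 > 6, 7+6 = 13, hence Match. (7,5) — 7 > 5, 7+5 = 12, hence Match.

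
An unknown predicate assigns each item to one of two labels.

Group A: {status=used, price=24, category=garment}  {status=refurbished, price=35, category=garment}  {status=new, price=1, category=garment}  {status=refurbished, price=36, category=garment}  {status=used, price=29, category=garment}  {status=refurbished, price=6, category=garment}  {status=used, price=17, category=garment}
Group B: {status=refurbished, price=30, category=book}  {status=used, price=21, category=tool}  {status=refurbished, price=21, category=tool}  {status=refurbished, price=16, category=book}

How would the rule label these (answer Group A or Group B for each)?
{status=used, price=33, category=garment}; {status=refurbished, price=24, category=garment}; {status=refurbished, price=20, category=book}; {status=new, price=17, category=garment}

Group A, Group A, Group B, Group A

One predicate separates the groups cleanly: category is garment.
Group A: {status=used, price=33, category=garment}, since category is garment.
Group A: {status=refurbished, price=24, category=garment}, since category is garment.
Group B: {status=refurbished, price=20, category=book}, since category is book.
Group A: {status=new, price=17, category=garment}, since category is garment.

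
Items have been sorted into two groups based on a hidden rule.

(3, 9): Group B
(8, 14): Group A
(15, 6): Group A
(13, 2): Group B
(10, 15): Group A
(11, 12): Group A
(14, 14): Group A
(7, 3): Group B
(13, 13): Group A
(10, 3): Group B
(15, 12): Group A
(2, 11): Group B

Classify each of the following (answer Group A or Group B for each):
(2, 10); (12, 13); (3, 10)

The pattern is that an item is 'Group A' exactly when: sum ≥ 21.
(2, 10) → 2+10 = 12 → Group B.
(12, 13) → 12+13 = 25 → Group A.
(3, 10) → 3+10 = 13 → Group B.

Group B, Group A, Group B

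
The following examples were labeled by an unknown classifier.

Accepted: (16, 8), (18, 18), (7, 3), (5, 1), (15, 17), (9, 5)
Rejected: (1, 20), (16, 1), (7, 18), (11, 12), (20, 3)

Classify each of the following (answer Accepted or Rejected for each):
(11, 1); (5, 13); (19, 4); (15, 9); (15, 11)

The classifier is using: sum is even.
(11, 1): 11+1 = 12, passes → Accepted. (5, 13): 5+13 = 18, passes → Accepted. (19, 4): 19+4 = 23, does not fit → Rejected. (15, 9): 15+9 = 24, passes → Accepted. (15, 11): 15+11 = 26, passes → Accepted.

Accepted, Accepted, Rejected, Accepted, Accepted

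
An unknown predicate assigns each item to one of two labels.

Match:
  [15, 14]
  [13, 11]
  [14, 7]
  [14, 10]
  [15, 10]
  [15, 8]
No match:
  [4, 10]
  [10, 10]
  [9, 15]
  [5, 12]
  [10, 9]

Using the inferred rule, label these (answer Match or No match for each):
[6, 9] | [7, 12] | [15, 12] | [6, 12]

No match, No match, Match, No match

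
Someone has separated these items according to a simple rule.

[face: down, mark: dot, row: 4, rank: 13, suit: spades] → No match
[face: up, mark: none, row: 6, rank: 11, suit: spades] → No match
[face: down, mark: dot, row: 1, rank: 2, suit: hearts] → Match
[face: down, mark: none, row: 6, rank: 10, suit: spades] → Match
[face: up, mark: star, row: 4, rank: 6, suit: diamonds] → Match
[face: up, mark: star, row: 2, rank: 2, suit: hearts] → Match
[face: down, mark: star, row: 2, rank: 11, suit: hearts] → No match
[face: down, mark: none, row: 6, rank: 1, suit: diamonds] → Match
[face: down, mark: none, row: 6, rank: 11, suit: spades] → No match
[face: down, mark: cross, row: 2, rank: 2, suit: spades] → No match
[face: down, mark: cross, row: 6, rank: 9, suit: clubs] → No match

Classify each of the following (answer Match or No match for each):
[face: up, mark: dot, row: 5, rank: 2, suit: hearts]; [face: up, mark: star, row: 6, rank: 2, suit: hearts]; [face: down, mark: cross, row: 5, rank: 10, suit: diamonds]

'Match' ⟺ mark is not cross AND rank ≤ 10.

Match, Match, No match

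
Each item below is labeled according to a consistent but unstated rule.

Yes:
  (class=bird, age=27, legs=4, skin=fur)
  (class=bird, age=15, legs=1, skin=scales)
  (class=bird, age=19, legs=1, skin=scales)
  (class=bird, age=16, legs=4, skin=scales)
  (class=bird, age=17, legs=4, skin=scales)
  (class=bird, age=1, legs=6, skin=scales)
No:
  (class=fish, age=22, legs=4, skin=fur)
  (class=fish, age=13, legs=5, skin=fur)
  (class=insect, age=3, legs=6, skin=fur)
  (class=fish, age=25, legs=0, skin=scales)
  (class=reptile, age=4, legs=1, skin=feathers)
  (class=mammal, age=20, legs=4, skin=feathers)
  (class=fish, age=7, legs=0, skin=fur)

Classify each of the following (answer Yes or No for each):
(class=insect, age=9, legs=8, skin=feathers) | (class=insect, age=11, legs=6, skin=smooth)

The common property of the 'Yes' items is: class is bird. No 'No' item has it.

No, No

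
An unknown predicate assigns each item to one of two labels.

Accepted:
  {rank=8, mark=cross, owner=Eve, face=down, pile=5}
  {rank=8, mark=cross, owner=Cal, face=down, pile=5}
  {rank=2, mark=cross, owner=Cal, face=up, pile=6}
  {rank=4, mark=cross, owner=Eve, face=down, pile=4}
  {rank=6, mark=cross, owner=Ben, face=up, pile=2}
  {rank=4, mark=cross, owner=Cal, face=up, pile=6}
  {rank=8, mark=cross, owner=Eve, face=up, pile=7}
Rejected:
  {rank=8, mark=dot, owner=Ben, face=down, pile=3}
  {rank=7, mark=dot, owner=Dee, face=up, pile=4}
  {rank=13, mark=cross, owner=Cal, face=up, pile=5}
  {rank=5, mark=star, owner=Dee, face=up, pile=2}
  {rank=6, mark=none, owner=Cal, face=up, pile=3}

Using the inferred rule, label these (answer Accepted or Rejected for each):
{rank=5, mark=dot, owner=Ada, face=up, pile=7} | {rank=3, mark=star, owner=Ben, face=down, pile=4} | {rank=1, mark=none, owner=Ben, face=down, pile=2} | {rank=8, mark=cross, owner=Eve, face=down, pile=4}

Rejected, Rejected, Rejected, Accepted

One predicate separates the groups cleanly: mark is cross AND rank ≤ 8.
{rank=5, mark=dot, owner=Ada, face=up, pile=7}: mark is dot, rank = 5 — doesn't qualify, so Rejected.
{rank=3, mark=star, owner=Ben, face=down, pile=4}: mark is star, rank = 3 — doesn't qualify, so Rejected.
{rank=1, mark=none, owner=Ben, face=down, pile=2}: mark is none, rank = 1 — doesn't qualify, so Rejected.
{rank=8, mark=cross, owner=Eve, face=down, pile=4}: mark is cross, rank = 8 — matches, so Accepted.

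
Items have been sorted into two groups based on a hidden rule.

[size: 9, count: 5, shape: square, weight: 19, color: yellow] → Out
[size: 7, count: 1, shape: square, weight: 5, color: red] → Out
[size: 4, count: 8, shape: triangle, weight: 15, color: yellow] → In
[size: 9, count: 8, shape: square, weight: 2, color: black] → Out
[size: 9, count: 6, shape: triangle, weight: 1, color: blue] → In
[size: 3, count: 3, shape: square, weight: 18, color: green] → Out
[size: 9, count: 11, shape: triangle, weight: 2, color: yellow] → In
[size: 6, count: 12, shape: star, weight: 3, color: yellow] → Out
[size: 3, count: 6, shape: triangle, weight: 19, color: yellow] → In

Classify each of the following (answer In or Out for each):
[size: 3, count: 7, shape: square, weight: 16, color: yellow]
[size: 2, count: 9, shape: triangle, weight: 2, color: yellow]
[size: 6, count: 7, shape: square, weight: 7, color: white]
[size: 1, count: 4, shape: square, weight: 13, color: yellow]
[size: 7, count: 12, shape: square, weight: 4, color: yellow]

The distinguishing property — shape is triangle — holds for all the 'In' cases and none of the 'Out' cases.
[size: 3, count: 7, shape: square, weight: 16, color: yellow]: Out (shape is square).
[size: 2, count: 9, shape: triangle, weight: 2, color: yellow]: In (shape is triangle).
[size: 6, count: 7, shape: square, weight: 7, color: white]: Out (shape is square).
[size: 1, count: 4, shape: square, weight: 13, color: yellow]: Out (shape is square).
[size: 7, count: 12, shape: square, weight: 4, color: yellow]: Out (shape is square).

Out, In, Out, Out, Out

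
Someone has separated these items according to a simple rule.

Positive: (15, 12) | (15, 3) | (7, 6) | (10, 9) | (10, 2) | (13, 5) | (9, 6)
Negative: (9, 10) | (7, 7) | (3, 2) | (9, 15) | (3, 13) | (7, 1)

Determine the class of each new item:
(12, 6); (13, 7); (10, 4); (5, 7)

Positive, Positive, Positive, Negative

'Positive' ⟺ first > second AND sum ≥ 12.
(12, 6) → 12 > 6, 12+6 = 18 → Positive. (13, 7) → 13 > 7, 13+7 = 20 → Positive. (10, 4) → 10 > 4, 10+4 = 14 → Positive. (5, 7) → 5 < 7, 5+7 = 12 → Negative.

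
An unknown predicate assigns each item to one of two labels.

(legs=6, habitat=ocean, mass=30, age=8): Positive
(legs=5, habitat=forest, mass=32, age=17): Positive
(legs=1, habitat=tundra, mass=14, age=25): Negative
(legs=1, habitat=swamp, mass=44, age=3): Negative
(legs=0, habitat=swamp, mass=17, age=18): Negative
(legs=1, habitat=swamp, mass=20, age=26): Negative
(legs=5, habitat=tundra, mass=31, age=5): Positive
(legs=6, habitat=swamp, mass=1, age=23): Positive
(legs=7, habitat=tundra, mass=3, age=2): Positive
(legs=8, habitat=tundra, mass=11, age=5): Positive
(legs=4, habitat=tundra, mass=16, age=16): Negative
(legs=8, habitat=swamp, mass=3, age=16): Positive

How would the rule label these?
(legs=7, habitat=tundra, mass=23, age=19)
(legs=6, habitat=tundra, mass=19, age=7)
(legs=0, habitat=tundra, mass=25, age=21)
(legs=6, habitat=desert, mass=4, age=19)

The simplest hypothesis consistent with all the labels is: legs ≥ 5.
(legs=7, habitat=tundra, mass=23, age=19): legs = 7 — checks out, so Positive. (legs=6, habitat=tundra, mass=19, age=7): legs = 6 — checks out, so Positive. (legs=0, habitat=tundra, mass=25, age=21): legs = 0 — does not fit, so Negative. (legs=6, habitat=desert, mass=4, age=19): legs = 6 — checks out, so Positive.

Positive, Positive, Negative, Positive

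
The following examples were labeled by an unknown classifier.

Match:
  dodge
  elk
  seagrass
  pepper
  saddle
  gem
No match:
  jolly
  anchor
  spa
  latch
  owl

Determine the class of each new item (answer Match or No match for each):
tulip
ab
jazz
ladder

Every 'Match' example satisfies: contains 'e'. None of the 'No match' examples do.

No match, No match, No match, Match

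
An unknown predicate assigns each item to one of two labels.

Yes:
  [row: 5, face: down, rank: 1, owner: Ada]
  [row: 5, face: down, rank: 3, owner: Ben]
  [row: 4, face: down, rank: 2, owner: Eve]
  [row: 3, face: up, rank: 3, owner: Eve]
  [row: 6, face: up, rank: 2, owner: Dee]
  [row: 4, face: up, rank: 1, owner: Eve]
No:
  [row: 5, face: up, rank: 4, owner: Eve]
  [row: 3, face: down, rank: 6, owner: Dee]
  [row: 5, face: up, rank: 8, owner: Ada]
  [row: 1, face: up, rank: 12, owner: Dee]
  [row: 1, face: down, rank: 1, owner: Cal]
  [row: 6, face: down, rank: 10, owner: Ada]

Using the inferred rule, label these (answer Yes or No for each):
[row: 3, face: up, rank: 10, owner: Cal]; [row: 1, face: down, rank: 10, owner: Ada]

No, No

The pattern is that an item is 'Yes' exactly when: rank ≤ 3 AND row ≥ 3.
[row: 3, face: up, rank: 10, owner: Cal]: No (rank = 10, row = 3). [row: 1, face: down, rank: 10, owner: Ada]: No (rank = 10, row = 1).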